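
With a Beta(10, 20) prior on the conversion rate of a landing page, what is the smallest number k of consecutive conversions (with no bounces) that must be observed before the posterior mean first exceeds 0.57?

After k conversions and 0 bounces the posterior is Beta(10+k, 20), with mean (10+k)/(10+20+k).
Set (10+k)/(30+k) > 0.57 and solve: k > (0.57·30 − 10)/(1 − 0.57) = 16.512.
The smallest integer exceeding 16.512 is 17, and checking k=17: (27)/(47) = 0.5745 > 0.57.

k = 17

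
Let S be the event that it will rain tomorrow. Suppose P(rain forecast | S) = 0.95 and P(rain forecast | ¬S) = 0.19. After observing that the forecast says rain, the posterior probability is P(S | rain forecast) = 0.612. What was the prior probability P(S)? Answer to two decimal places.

P(S) = 0.24

In odds form, posterior odds = prior odds × likelihood ratio, so prior odds = posterior odds ÷ LR.
Posterior odds = 0.612/(1−0.612) = 1.5773. LR = 0.95/0.19 = 5.0000.
Prior odds = 1.5773/5.0000 = 0.3155, so P(S) = 0.3155/(1+0.3155) ≈ 0.24.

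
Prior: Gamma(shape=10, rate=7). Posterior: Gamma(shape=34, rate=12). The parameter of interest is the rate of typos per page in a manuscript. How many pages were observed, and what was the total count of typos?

n = 5 pages with total 24 typos

Gamma–Poisson conjugacy: posterior shape = α + Σxᵢ, posterior rate = β + n.
Matching: Σxᵢ = 34 − 10 = 24 and n = 12 − 7 = 5.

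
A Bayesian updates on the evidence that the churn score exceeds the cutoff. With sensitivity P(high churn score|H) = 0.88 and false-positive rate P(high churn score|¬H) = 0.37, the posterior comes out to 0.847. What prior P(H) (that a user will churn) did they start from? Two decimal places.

P(H) = 0.70

Bayes' rule in odds form gives O(H|E) = O(H)·[P(E|H)/P(E|¬H)], hence O(H) = O(H|E)/LR.
Posterior odds = 0.847/(1−0.847) = 5.5359. LR = 0.88/0.37 = 2.3784.
Prior odds = 5.5359/2.3784 = 2.3276, so P(H) = 2.3276/(1+2.3276) ≈ 0.70.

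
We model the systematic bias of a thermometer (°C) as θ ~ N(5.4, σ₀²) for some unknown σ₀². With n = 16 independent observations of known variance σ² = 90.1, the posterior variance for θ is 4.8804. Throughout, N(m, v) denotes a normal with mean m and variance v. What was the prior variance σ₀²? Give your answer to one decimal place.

Posterior precision equals prior precision plus data precision: 1/σ_n² = 1/σ₀² + n/σ².
So 1/σ₀² = 1/4.8804 − 16/90.1 = 0.204901 − 0.177580 = 0.027321.
Hence σ₀² = 1/0.027321 ≈ 36.6.

σ₀² = 36.6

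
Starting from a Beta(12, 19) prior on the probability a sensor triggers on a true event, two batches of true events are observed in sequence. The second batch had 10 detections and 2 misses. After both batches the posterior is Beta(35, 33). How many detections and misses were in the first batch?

Because Beta–binomial updating is additive in the counts, the combined data contributed (α_post−α_prior, β_post−β_prior) successes and failures.
Total across both batches: 35−12=23 detections, 33−19=14 misses.
Subtract the second batch: 23−10=13 detections and 14−2=12 misses.

13 detections and 12 misses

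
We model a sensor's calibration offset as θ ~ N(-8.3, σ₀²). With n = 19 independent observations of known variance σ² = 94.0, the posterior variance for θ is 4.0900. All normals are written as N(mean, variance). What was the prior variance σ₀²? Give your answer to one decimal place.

σ₀² = 23.6

Posterior precision equals prior precision plus data precision: 1/σ_n² = 1/σ₀² + n/σ².
So 1/σ₀² = 1/4.0900 − 19/94.0 = 0.244499 − 0.202128 = 0.042371.
Hence σ₀² = 1/0.042371 ≈ 23.6.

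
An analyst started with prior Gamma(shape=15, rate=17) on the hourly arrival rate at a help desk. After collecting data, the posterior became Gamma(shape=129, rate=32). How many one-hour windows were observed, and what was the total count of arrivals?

n = 15 one-hour windows with total 114 arrivals

Gamma–Poisson conjugacy: posterior shape = α + Σxᵢ, posterior rate = β + n.
Matching: Σxᵢ = 129 − 15 = 114 and n = 32 − 17 = 15.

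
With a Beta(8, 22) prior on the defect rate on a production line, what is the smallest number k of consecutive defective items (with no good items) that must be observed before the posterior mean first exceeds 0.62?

After k defective items and 0 good items the posterior is Beta(8+k, 22), with mean (8+k)/(8+22+k).
Set (8+k)/(30+k) > 0.62 and solve: k > (0.62·30 − 8)/(1 − 0.62) = 27.895.
The smallest integer exceeding 27.895 is 28, and checking k=28: (36)/(58) = 0.6207 > 0.62.

k = 28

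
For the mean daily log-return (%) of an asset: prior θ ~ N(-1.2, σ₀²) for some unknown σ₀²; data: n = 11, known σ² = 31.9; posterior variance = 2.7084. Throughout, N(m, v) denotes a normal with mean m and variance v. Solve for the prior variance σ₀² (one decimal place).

σ₀² = 41.0

Posterior precision equals prior precision plus data precision: 1/σ_n² = 1/σ₀² + n/σ².
So 1/σ₀² = 1/2.7084 − 11/31.9 = 0.369222 − 0.344828 = 0.024394.
Hence σ₀² = 1/0.024394 ≈ 41.0.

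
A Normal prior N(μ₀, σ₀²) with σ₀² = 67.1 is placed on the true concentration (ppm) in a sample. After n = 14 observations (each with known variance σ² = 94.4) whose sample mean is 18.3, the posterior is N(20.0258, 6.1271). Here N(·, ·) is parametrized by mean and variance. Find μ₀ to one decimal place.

μ₀ = 37.2

The posterior mean is a precision-weighted average: μ_n = (τ₀μ₀ + τ_data·x̄)/(τ₀+τ_data), with τ₀=1/σ₀² and τ_data=n/σ².
Here τ₀ = 1/67.1 = 0.014903 and τ_data = 14/94.4 = 0.148305, so τ_n = 0.163208.
Rearranging for μ₀: μ₀ = (μ_n·τ_n − τ_data·x̄)/τ₀ = (20.0258·0.163208 − 0.148305·18.3) / 0.014903 = 0.554389/0.014903 ≈ 37.2.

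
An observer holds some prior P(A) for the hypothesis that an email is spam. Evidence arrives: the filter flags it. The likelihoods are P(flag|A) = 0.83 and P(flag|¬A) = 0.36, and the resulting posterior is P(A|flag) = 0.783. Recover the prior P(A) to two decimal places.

In odds form, posterior odds = prior odds × likelihood ratio, so prior odds = posterior odds ÷ LR.
Posterior odds = 0.783/(1−0.783) = 3.6083. LR = 0.83/0.36 = 2.3056.
Prior odds = 3.6083/2.3056 = 1.5650, so P(A) = 1.5650/(1+1.5650) ≈ 0.61.

P(A) = 0.61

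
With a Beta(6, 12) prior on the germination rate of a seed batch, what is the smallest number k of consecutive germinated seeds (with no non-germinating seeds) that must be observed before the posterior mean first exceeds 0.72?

k = 25

After k germinated seeds and 0 non-germinating seeds the posterior is Beta(6+k, 12), with mean (6+k)/(6+12+k).
Set (6+k)/(18+k) > 0.72 and solve: k > (0.72·18 − 6)/(1 − 0.72) = 24.857.
The smallest integer exceeding 24.857 is 25.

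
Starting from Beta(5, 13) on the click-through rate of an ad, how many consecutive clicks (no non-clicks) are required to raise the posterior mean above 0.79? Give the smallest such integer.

After k clicks and 0 non-clicks the posterior is Beta(5+k, 13), with mean (5+k)/(5+13+k).
Set (5+k)/(18+k) > 0.79 and solve: k > (0.79·18 − 5)/(1 − 0.79) = 43.905.
The smallest integer exceeding 43.905 is 44.

k = 44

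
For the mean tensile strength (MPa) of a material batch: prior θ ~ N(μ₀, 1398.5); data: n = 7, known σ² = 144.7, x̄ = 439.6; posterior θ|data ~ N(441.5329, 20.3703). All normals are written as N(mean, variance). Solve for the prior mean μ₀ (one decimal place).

μ₀ = 572.3

With known observation variance, the Normal–Normal posterior has precision τ_n = τ₀ + n/σ² and mean μ_n = (τ₀μ₀ + (n/σ²)x̄)/τ_n.
Here τ₀ = 1/1398.5 = 0.000715 and τ_data = 7/144.7 = 0.048376, so τ_n = 0.049091.
Rearranging for μ₀: μ₀ = (μ_n·τ_n − τ_data·x̄)/τ₀ = (441.5329·0.049091 − 0.048376·439.6) / 0.000715 = 0.409202/0.000715 ≈ 572.3.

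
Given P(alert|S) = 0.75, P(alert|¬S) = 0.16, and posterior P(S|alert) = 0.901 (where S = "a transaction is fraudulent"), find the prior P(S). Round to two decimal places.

P(S) = 0.66

Bayes' rule in odds form gives O(S|E) = O(S)·[P(E|S)/P(E|¬S)], hence O(S) = O(S|E)/LR.
Posterior odds = 0.901/(1−0.901) = 9.1010. LR = 0.75/0.16 = 4.6875.
Prior odds = 9.1010/4.6875 = 1.9415, so P(S) = 1.9415/(1+1.9415) ≈ 0.66.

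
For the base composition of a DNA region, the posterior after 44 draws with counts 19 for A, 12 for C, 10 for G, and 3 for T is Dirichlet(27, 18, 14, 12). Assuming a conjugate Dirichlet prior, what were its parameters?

For a Dirichlet(α) prior with multinomial counts c, the posterior is Dirichlet(α + c) componentwise.
Subtract each count from the matching posterior parameter: 27−19=8, 18−12=6, 14−10=4, 12−3=9.

Dirichlet(8, 6, 4, 9)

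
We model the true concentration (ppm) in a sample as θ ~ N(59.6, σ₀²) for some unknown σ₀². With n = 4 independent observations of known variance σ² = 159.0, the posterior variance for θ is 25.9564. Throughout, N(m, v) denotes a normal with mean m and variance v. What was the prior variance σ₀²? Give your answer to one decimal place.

Posterior precision equals prior precision plus data precision: 1/σ_n² = 1/σ₀² + n/σ².
So 1/σ₀² = 1/25.9564 − 4/159.0 = 0.038526 − 0.025157 = 0.013369.
Hence σ₀² = 1/0.013369 ≈ 74.8.

σ₀² = 74.8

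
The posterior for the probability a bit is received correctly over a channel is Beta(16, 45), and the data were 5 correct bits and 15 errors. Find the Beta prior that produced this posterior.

Beta(11, 30)

Beta is conjugate to the binomial likelihood: posterior = Beta(α+s, β+f).
So α = 16 − 5 = 11 and β = 45 − 15 = 30.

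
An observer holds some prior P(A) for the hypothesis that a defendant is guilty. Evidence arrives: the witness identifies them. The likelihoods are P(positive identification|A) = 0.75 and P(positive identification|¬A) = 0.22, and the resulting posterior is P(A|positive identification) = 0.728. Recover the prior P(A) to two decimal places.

In odds form, posterior odds = prior odds × likelihood ratio, so prior odds = posterior odds ÷ LR.
Posterior odds = 0.728/(1−0.728) = 2.6765. LR = 0.75/0.22 = 3.4091.
Prior odds = 2.6765/3.4091 = 0.7851, so P(A) = 0.7851/(1+0.7851) ≈ 0.44.

P(A) = 0.44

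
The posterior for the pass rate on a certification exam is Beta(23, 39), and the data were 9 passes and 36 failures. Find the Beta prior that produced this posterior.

Beta(14, 3)

A Beta(a, b) prior with s successes and f failures in binomial data gives a Beta(a+s, b+f) posterior.
So a = 23 − 9 = 14 and b = 39 − 36 = 3.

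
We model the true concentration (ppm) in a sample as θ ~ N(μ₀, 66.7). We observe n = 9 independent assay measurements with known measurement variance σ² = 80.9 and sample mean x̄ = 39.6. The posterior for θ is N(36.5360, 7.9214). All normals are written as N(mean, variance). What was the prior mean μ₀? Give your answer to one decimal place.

μ₀ = 13.8

The posterior mean is a precision-weighted average: μ_n = (τ₀μ₀ + τ_data·x̄)/(τ₀+τ_data), with τ₀=1/σ₀² and τ_data=n/σ².
Here τ₀ = 1/66.7 = 0.014993 and τ_data = 9/80.9 = 0.111248, so τ_n = 0.126241.
Rearranging for μ₀: μ₀ = (μ_n·τ_n − τ_data·x̄)/τ₀ = (36.5360·0.126241 − 0.111248·39.6) / 0.014993 = 0.206920/0.014993 ≈ 13.8.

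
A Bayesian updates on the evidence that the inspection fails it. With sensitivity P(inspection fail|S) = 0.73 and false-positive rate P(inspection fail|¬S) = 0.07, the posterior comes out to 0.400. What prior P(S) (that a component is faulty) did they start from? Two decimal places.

Bayes' rule in odds form gives O(S|E) = O(S)·[P(E|S)/P(E|¬S)], hence O(S) = O(S|E)/LR.
Posterior odds = 0.400/(1−0.400) = 0.6667. LR = 0.73/0.07 = 10.4286.
Prior odds = 0.6667/10.4286 = 0.0639, so P(S) = 0.0639/(1+0.0639) ≈ 0.06.

P(S) = 0.06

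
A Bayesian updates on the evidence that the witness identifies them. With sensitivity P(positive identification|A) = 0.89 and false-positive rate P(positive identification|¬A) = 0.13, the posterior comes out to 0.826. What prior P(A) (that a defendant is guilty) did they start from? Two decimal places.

Bayes' rule in odds form gives O(A|E) = O(A)·[P(E|A)/P(E|¬A)], hence O(A) = O(A|E)/LR.
Posterior odds = 0.826/(1−0.826) = 4.7471. LR = 0.89/0.13 = 6.8462.
Prior odds = 4.7471/6.8462 = 0.6934, so P(A) = 0.6934/(1+0.6934) ≈ 0.41.

P(A) = 0.41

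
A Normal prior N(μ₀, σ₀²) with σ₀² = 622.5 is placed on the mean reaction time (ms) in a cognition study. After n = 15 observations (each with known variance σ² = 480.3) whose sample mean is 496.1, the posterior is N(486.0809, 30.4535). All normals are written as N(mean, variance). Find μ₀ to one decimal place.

μ₀ = 291.3

With known observation variance, the Normal–Normal posterior has precision τ_n = τ₀ + n/σ² and mean μ_n = (τ₀μ₀ + (n/σ²)x̄)/τ_n.
Here τ₀ = 1/622.5 = 0.001606 and τ_data = 15/480.3 = 0.031230, so τ_n = 0.032836.
Rearranging for μ₀: μ₀ = (μ_n·τ_n − τ_data·x̄)/τ₀ = (486.0809·0.032836 − 0.031230·496.1) / 0.001606 = 0.467749/0.001606 ≈ 291.3.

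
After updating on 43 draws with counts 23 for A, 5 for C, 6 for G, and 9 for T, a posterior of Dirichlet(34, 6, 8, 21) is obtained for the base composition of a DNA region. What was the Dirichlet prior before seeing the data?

Dirichlet(11, 1, 2, 12)

For a Dirichlet(α) prior with multinomial counts c, the posterior is Dirichlet(α + c) componentwise.
Subtract each count from the matching posterior parameter: 34−23=11, 6−5=1, 8−6=2, 21−9=12.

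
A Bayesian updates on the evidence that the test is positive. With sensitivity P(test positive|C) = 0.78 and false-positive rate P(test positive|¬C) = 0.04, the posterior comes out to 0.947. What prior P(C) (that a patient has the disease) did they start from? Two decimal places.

P(C) = 0.48

In odds form, posterior odds = prior odds × likelihood ratio, so prior odds = posterior odds ÷ LR.
Posterior odds = 0.947/(1−0.947) = 17.8679. LR = 0.78/0.04 = 19.5000.
Prior odds = 17.8679/19.5000 = 0.9163, so P(C) = 0.9163/(1+0.9163) ≈ 0.48.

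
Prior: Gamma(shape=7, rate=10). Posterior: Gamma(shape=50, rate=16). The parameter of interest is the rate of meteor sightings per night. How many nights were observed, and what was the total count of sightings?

n = 6 nights with total 43 sightings

A Gamma(α, β) prior (rate parametrization) on a Poisson rate with n observations summing to S gives posterior Gamma(α+S, β+n).
Matching: Σxᵢ = 50 − 7 = 43 and n = 16 − 10 = 6.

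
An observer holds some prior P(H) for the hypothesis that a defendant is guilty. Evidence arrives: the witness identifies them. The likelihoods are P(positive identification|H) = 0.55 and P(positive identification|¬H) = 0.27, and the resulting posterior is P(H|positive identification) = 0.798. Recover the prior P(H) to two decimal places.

P(H) = 0.66

In odds form, posterior odds = prior odds × likelihood ratio, so prior odds = posterior odds ÷ LR.
Posterior odds = 0.798/(1−0.798) = 3.9505. LR = 0.55/0.27 = 2.0370.
Prior odds = 3.9505/2.0370 = 1.9394, so P(H) = 1.9394/(1+1.9394) ≈ 0.66.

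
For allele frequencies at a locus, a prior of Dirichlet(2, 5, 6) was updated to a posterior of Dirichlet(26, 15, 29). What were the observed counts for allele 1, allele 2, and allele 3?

counts (24, 10, 23)

For a Dirichlet(α) prior with multinomial counts c, the posterior is Dirichlet(α + c) componentwise.
Counts are posterior − prior componentwise: 26−2=24, 15−5=10, 29−6=23.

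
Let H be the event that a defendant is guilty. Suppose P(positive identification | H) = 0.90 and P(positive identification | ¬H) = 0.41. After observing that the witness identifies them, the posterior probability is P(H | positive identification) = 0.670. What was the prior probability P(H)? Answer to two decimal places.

In odds form, posterior odds = prior odds × likelihood ratio, so prior odds = posterior odds ÷ LR.
Posterior odds = 0.670/(1−0.670) = 2.0303. LR = 0.90/0.41 = 2.1951.
Prior odds = 2.0303/2.1951 = 0.9249, so P(H) = 0.9249/(1+0.9249) ≈ 0.48.

P(H) = 0.48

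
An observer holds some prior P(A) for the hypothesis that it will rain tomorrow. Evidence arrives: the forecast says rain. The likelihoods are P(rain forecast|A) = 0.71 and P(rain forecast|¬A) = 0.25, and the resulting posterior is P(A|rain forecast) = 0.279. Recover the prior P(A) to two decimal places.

P(A) = 0.12

In odds form, posterior odds = prior odds × likelihood ratio, so prior odds = posterior odds ÷ LR.
Posterior odds = 0.279/(1−0.279) = 0.3870. LR = 0.71/0.25 = 2.8400.
Prior odds = 0.3870/2.8400 = 0.1363, so P(A) = 0.1363/(1+0.1363) ≈ 0.12.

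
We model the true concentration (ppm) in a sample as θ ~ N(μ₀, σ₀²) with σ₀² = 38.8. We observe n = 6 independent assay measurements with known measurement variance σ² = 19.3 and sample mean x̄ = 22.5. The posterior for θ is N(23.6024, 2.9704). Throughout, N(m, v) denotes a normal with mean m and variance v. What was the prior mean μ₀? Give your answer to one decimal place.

The posterior mean is a precision-weighted average: μ_n = (τ₀μ₀ + τ_data·x̄)/(τ₀+τ_data), with τ₀=1/σ₀² and τ_data=n/σ².
Here τ₀ = 1/38.8 = 0.025773 and τ_data = 6/19.3 = 0.310881, so τ_n = 0.336654.
Rearranging for μ₀: μ₀ = (μ_n·τ_n − τ_data·x̄)/τ₀ = (23.6024·0.336654 − 0.310881·22.5) / 0.025773 = 0.951020/0.025773 ≈ 36.9.

μ₀ = 36.9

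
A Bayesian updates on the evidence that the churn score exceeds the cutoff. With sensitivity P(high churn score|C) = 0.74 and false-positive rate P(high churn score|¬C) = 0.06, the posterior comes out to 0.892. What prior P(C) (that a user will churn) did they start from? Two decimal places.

In odds form, posterior odds = prior odds × likelihood ratio, so prior odds = posterior odds ÷ LR.
Posterior odds = 0.892/(1−0.892) = 8.2593. LR = 0.74/0.06 = 12.3333.
Prior odds = 8.2593/12.3333 = 0.6697, so P(C) = 0.6697/(1+0.6697) ≈ 0.40.

P(C) = 0.40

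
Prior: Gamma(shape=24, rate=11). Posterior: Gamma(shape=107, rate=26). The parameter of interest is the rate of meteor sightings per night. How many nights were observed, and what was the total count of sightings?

n = 15 nights with total 83 sightings

Gamma–Poisson conjugacy: posterior shape = α + Σxᵢ, posterior rate = β + n.
Matching: Σxᵢ = 107 − 24 = 83 and n = 26 − 11 = 15.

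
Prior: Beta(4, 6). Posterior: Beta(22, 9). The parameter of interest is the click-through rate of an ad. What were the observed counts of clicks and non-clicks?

A Beta(a, b) prior with s successes and f failures in binomial data gives a Beta(a+s, b+f) posterior.
Match parameters: s=22−4=18, f=9−6=3.

18 clicks and 3 non-clicks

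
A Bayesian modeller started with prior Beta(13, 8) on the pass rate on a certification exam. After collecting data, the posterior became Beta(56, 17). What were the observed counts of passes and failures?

43 passes and 9 failures

A Beta(α, β) prior with s successes and f failures in binomial data gives a Beta(α+s, β+f) posterior.
Match parameters: s=56−13=43, f=17−8=9.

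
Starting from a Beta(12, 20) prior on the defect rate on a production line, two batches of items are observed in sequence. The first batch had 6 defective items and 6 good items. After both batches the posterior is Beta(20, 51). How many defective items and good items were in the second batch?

Because Beta–binomial updating is additive in the counts, the combined data contributed (α_post−α_prior, β_post−β_prior) successes and failures.
Total across both batches: 20−12=8 defective items, 51−20=31 good items.
Subtract the first batch: 8−6=2 defective items and 31−6=25 good items.

2 defective items and 25 good items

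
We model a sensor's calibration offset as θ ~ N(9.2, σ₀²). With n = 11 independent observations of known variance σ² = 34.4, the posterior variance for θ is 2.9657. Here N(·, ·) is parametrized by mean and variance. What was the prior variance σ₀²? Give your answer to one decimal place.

Posterior precision equals prior precision plus data precision: 1/σ_n² = 1/σ₀² + n/σ².
So 1/σ₀² = 1/2.9657 − 11/34.4 = 0.337189 − 0.319767 = 0.017422.
Hence σ₀² = 1/0.017422 ≈ 57.4.

σ₀² = 57.4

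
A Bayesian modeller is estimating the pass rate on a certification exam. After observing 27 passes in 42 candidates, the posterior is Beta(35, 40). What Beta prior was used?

Beta(8, 25)

Under Beta–binomial conjugacy the posterior parameters are (α+s, β+f).
Subtract the data counts: 35−27=8, 40−15=25.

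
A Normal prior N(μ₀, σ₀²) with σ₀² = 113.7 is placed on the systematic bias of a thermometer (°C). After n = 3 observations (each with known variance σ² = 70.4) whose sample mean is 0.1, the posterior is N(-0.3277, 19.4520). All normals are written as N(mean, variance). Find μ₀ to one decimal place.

The posterior mean is a precision-weighted average: μ_n = (τ₀μ₀ + τ_data·x̄)/(τ₀+τ_data), with τ₀=1/σ₀² and τ_data=n/σ².
Here τ₀ = 1/113.7 = 0.008795 and τ_data = 3/70.4 = 0.042614, so τ_n = 0.051409.
Rearranging for μ₀: μ₀ = (μ_n·τ_n − τ_data·x̄)/τ₀ = (-0.3277·0.051409 − 0.042614·0.1) / 0.008795 = -0.021108/0.008795 ≈ -2.4.

μ₀ = -2.4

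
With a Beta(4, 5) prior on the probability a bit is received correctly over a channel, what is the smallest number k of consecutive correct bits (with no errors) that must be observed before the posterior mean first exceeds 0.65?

After k correct bits and 0 errors the posterior is Beta(4+k, 5), with mean (4+k)/(4+5+k).
Set (4+k)/(9+k) > 0.65 and solve: k > (0.65·9 − 4)/(1 − 0.65) = 5.286.
The smallest integer exceeding 5.286 is 6, and checking k=6: (10)/(15) = 0.6667 > 0.65.

k = 6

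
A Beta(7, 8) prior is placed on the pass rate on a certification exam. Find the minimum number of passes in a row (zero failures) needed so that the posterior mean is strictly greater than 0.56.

k = 4

After k passes and 0 failures the posterior is Beta(7+k, 8), with mean (7+k)/(7+8+k).
Set (7+k)/(15+k) > 0.56 and solve: k > (0.56·15 − 7)/(1 − 0.56) = 3.182.
The smallest integer exceeding 3.182 is 4.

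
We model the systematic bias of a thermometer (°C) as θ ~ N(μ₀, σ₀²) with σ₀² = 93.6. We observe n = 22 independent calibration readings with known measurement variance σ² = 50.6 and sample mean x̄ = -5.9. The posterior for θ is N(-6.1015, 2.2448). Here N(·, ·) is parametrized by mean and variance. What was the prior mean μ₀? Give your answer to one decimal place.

μ₀ = -14.3

The posterior mean is a precision-weighted average: μ_n = (τ₀μ₀ + τ_data·x̄)/(τ₀+τ_data), with τ₀=1/σ₀² and τ_data=n/σ².
Here τ₀ = 1/93.6 = 0.010684 and τ_data = 22/50.6 = 0.434783, so τ_n = 0.445467.
Rearranging for μ₀: μ₀ = (μ_n·τ_n − τ_data·x̄)/τ₀ = (-6.1015·0.445467 − 0.434783·-5.9) / 0.010684 = -0.152797/0.010684 ≈ -14.3.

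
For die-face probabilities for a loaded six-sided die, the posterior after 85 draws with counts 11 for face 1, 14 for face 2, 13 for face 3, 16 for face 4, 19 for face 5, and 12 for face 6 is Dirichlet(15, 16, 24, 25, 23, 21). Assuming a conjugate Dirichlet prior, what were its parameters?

Dirichlet(4, 2, 11, 9, 4, 9)

For a Dirichlet(α) prior with multinomial counts c, the posterior is Dirichlet(α + c) componentwise.
Subtract each count from the matching posterior parameter: 15−11=4, 16−14=2, 24−13=11, 25−16=9, 23−19=4, 21−12=9.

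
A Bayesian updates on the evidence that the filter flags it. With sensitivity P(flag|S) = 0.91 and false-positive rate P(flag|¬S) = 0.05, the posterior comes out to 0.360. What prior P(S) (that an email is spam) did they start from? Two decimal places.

P(S) = 0.03

Bayes' rule in odds form gives O(S|E) = O(S)·[P(E|S)/P(E|¬S)], hence O(S) = O(S|E)/LR.
Posterior odds = 0.360/(1−0.360) = 0.5625. LR = 0.91/0.05 = 18.2000.
Prior odds = 0.5625/18.2000 = 0.0309, so P(S) = 0.0309/(1+0.0309) ≈ 0.03.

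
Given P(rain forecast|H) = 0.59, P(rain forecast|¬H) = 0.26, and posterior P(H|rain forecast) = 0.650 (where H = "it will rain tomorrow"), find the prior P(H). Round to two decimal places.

In odds form, posterior odds = prior odds × likelihood ratio, so prior odds = posterior odds ÷ LR.
Posterior odds = 0.650/(1−0.650) = 1.8571. LR = 0.59/0.26 = 2.2692.
Prior odds = 1.8571/2.2692 = 0.8184, so P(H) = 0.8184/(1+0.8184) ≈ 0.45.

P(H) = 0.45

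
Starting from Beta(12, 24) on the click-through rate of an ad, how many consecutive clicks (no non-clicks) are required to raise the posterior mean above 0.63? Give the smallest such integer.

After k clicks and 0 non-clicks the posterior is Beta(12+k, 24), with mean (12+k)/(12+24+k).
Set (12+k)/(36+k) > 0.63 and solve: k > (0.63·36 − 12)/(1 − 0.63) = 28.865.
The smallest integer exceeding 28.865 is 29, and checking k=29: (41)/(65) = 0.6308 > 0.63.

k = 29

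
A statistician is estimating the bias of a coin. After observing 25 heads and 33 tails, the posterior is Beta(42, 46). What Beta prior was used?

Beta(17, 13)

Under Beta–binomial conjugacy the posterior parameters are (a+s, b+f).
So a = 42 − 25 = 17 and b = 46 − 33 = 13.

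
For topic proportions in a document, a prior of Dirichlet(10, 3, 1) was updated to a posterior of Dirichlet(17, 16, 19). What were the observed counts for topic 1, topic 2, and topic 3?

counts (7, 13, 18)

For a Dirichlet(α) prior with multinomial counts c, the posterior is Dirichlet(α + c) componentwise.
Counts are posterior − prior componentwise: 17−10=7, 16−3=13, 19−1=18.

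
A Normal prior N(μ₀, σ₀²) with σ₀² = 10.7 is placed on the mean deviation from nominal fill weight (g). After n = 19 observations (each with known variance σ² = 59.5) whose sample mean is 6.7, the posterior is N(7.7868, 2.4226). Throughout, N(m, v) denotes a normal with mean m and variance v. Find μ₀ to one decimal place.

μ₀ = 11.5

The posterior mean is a precision-weighted average: μ_n = (τ₀μ₀ + τ_data·x̄)/(τ₀+τ_data), with τ₀=1/σ₀² and τ_data=n/σ².
Here τ₀ = 1/10.7 = 0.093458 and τ_data = 19/59.5 = 0.319328, so τ_n = 0.412786.
Rearranging for μ₀: μ₀ = (μ_n·τ_n − τ_data·x̄)/τ₀ = (7.7868·0.412786 − 0.319328·6.7) / 0.093458 = 1.074784/0.093458 ≈ 11.5.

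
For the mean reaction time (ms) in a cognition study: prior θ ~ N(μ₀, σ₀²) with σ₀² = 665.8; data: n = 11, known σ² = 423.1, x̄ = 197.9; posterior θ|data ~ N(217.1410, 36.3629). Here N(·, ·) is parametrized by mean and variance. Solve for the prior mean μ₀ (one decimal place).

The posterior mean is a precision-weighted average: μ_n = (τ₀μ₀ + τ_data·x̄)/(τ₀+τ_data), with τ₀=1/σ₀² and τ_data=n/σ².
Here τ₀ = 1/665.8 = 0.001502 and τ_data = 11/423.1 = 0.025999, so τ_n = 0.027501.
Rearranging for μ₀: μ₀ = (μ_n·τ_n − τ_data·x̄)/τ₀ = (217.1410·0.027501 − 0.025999·197.9) / 0.001502 = 0.826393/0.001502 ≈ 550.2.

μ₀ = 550.2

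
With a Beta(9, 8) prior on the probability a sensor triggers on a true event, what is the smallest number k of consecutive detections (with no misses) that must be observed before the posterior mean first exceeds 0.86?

After k detections and 0 misses the posterior is Beta(9+k, 8), with mean (9+k)/(9+8+k).
Set (9+k)/(17+k) > 0.86 and solve: k > (0.86·17 − 9)/(1 − 0.86) = 40.143.
The smallest integer exceeding 40.143 is 41, and checking k=41: (50)/(58) = 0.8621 > 0.86.

k = 41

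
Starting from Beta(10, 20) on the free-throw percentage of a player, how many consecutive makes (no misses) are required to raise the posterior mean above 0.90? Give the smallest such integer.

k = 171

After k makes and 0 misses the posterior is Beta(10+k, 20), with mean (10+k)/(10+20+k).
Set (10+k)/(30+k) > 0.90 and solve: k > (0.90·30 − 10)/(1 − 0.90) = 170.000.
The smallest integer exceeding 170.000 is 171, and checking k=171: (181)/(201) = 0.9005 > 0.90.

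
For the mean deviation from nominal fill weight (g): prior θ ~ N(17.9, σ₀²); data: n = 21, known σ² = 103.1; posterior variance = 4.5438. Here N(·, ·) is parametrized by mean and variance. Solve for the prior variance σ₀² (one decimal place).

σ₀² = 61.0

Posterior precision equals prior precision plus data precision: 1/σ_n² = 1/σ₀² + n/σ².
So 1/σ₀² = 1/4.5438 − 21/103.1 = 0.220080 − 0.203686 = 0.016394.
Hence σ₀² = 1/0.016394 ≈ 61.0.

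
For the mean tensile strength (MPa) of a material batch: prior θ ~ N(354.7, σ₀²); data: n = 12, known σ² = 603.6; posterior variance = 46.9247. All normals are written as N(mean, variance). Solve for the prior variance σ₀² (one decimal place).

σ₀² = 699.3

Posterior precision equals prior precision plus data precision: 1/σ_n² = 1/σ₀² + n/σ².
So 1/σ₀² = 1/46.9247 − 12/603.6 = 0.021311 − 0.019881 = 0.001430.
Hence σ₀² = 1/0.001430 ≈ 699.3.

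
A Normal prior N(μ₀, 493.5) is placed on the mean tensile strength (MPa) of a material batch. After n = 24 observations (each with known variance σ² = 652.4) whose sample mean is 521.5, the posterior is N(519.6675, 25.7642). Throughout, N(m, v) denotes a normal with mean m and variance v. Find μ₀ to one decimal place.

μ₀ = 486.4

The posterior mean is a precision-weighted average: μ_n = (τ₀μ₀ + τ_data·x̄)/(τ₀+τ_data), with τ₀=1/σ₀² and τ_data=n/σ².
Here τ₀ = 1/493.5 = 0.002026 and τ_data = 24/652.4 = 0.036787, so τ_n = 0.038813.
Rearranging for μ₀: μ₀ = (μ_n·τ_n − τ_data·x̄)/τ₀ = (519.6675·0.038813 − 0.036787·521.5) / 0.002026 = 0.985434/0.002026 ≈ 486.4.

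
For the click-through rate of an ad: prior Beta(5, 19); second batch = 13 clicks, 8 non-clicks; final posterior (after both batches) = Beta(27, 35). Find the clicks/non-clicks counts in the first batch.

Sequential conjugate updates are equivalent to a single update on the pooled data, so total successes = posterior α − prior α and total failures = posterior β − prior β.
Total across both batches: 27−5=22 clicks, 35−19=16 non-clicks.
Subtract the second batch: 22−13=9 clicks and 16−8=8 non-clicks.

9 clicks and 8 non-clicks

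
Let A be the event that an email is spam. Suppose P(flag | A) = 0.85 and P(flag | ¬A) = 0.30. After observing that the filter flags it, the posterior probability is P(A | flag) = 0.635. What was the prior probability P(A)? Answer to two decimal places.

P(A) = 0.38

In odds form, posterior odds = prior odds × likelihood ratio, so prior odds = posterior odds ÷ LR.
Posterior odds = 0.635/(1−0.635) = 1.7397. LR = 0.85/0.30 = 2.8333.
Prior odds = 1.7397/2.8333 = 0.6140, so P(A) = 0.6140/(1+0.6140) ≈ 0.38.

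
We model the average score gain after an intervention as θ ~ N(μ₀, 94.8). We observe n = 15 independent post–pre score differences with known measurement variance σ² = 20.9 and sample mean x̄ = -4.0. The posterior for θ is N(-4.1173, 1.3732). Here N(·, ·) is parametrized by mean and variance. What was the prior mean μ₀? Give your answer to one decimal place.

μ₀ = -12.1

The posterior mean is a precision-weighted average: μ_n = (τ₀μ₀ + τ_data·x̄)/(τ₀+τ_data), with τ₀=1/σ₀² and τ_data=n/σ².
Here τ₀ = 1/94.8 = 0.010549 and τ_data = 15/20.9 = 0.717703, so τ_n = 0.728252.
Rearranging for μ₀: μ₀ = (μ_n·τ_n − τ_data·x̄)/τ₀ = (-4.1173·0.728252 − 0.717703·-4.0) / 0.010549 = -0.127620/0.010549 ≈ -12.1.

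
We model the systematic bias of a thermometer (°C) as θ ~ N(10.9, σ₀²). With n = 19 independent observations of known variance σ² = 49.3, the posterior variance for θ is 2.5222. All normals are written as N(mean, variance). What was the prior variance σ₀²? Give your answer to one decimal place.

σ₀² = 90.2

Posterior precision equals prior precision plus data precision: 1/σ_n² = 1/σ₀² + n/σ².
So 1/σ₀² = 1/2.5222 − 19/49.3 = 0.396479 − 0.385396 = 0.011083.
Hence σ₀² = 1/0.011083 ≈ 90.2.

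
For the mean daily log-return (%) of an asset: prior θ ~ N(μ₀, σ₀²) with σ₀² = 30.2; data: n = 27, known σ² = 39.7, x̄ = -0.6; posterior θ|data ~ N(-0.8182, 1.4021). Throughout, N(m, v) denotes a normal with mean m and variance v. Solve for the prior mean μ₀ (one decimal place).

With known observation variance, the Normal–Normal posterior has precision τ_n = τ₀ + n/σ² and mean μ_n = (τ₀μ₀ + (n/σ²)x̄)/τ_n.
Here τ₀ = 1/30.2 = 0.033113 and τ_data = 27/39.7 = 0.680101, so τ_n = 0.713214.
Rearranging for μ₀: μ₀ = (μ_n·τ_n − τ_data·x̄)/τ₀ = (-0.8182·0.713214 − 0.680101·-0.6) / 0.033113 = -0.175491/0.033113 ≈ -5.3.

μ₀ = -5.3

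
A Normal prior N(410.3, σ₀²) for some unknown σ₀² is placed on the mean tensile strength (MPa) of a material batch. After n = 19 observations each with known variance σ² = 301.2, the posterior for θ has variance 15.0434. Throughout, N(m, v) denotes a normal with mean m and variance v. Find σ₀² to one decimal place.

σ₀² = 294.7

Posterior precision equals prior precision plus data precision: 1/σ_n² = 1/σ₀² + n/σ².
So 1/σ₀² = 1/15.0434 − 19/301.2 = 0.066474 − 0.063081 = 0.003393.
Hence σ₀² = 1/0.003393 ≈ 294.7.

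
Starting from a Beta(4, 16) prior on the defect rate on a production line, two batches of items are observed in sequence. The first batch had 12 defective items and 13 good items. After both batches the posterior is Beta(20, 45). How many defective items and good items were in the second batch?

Sequential conjugate updates are equivalent to a single update on the pooled data, so total successes = posterior α − prior α and total failures = posterior β − prior β.
Total across both batches: 20−4=16 defective items, 45−16=29 good items.
Subtract the first batch: 16−12=4 defective items and 29−13=16 good items.

4 defective items and 16 good items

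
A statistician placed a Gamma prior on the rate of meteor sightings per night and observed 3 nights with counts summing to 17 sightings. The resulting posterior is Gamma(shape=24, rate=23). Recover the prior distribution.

Gamma(shape=7, rate=20)

A Gamma(α, β) prior (rate parametrization) on a Poisson rate with n observations summing to S gives posterior Gamma(α+S, β+n).
So α = 24 − 17 = 7 and β = 23 − 3 = 20.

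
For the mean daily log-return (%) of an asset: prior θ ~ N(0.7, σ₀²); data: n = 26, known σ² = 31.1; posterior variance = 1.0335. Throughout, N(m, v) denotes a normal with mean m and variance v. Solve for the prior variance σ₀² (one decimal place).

σ₀² = 7.6

Posterior precision equals prior precision plus data precision: 1/σ_n² = 1/σ₀² + n/σ².
So 1/σ₀² = 1/1.0335 − 26/31.1 = 0.967586 − 0.836013 = 0.131573.
Hence σ₀² = 1/0.131573 ≈ 7.6.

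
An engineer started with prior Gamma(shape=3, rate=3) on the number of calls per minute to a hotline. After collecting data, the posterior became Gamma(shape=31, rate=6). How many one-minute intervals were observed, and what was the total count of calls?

A Gamma(α, β) prior (rate parametrization) on a Poisson rate with n observations summing to S gives posterior Gamma(α+S, β+n).
Matching: Σxᵢ = 31 − 3 = 28 and n = 6 − 3 = 3.

n = 3 one-minute intervals with total 28 calls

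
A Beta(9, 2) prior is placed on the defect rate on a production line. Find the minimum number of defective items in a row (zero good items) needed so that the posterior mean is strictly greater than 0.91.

k = 12

After k defective items and 0 good items the posterior is Beta(9+k, 2), with mean (9+k)/(9+2+k).
Set (9+k)/(11+k) > 0.91 and solve: k > (0.91·11 − 9)/(1 − 0.91) = 11.222.
The smallest integer exceeding 11.222 is 12.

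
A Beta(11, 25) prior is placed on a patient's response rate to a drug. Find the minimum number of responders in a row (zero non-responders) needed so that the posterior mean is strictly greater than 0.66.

k = 38

After k responders and 0 non-responders the posterior is Beta(11+k, 25), with mean (11+k)/(11+25+k).
Set (11+k)/(36+k) > 0.66 and solve: k > (0.66·36 − 11)/(1 − 0.66) = 37.529.
The smallest integer exceeding 37.529 is 38, and checking k=38: (49)/(74) = 0.6622 > 0.66.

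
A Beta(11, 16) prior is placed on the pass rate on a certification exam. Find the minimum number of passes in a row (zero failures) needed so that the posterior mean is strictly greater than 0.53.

After k passes and 0 failures the posterior is Beta(11+k, 16), with mean (11+k)/(11+16+k).
Set (11+k)/(27+k) > 0.53 and solve: k > (0.53·27 − 11)/(1 − 0.53) = 7.043.
The smallest integer exceeding 7.043 is 8, and checking k=8: (19)/(35) = 0.5429 > 0.53.

k = 8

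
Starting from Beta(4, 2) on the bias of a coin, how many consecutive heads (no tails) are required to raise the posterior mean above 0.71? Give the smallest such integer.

After k heads and 0 tails the posterior is Beta(4+k, 2), with mean (4+k)/(4+2+k).
Set (4+k)/(6+k) > 0.71 and solve: k > (0.71·6 − 4)/(1 − 0.71) = 0.897.
The smallest integer exceeding 0.897 is 1, and checking k=1: (5)/(7) = 0.7143 > 0.71.

k = 1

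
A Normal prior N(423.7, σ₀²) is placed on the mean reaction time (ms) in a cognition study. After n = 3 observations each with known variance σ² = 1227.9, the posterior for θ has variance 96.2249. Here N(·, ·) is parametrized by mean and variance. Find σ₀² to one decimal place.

σ₀² = 125.8

For the Normal–Normal model with known σ², precisions add: τ_n = τ₀ + n/σ².
So 1/σ₀² = 1/96.2249 − 3/1227.9 = 0.010392 − 0.002443 = 0.007949.
Hence σ₀² = 1/0.007949 ≈ 125.8.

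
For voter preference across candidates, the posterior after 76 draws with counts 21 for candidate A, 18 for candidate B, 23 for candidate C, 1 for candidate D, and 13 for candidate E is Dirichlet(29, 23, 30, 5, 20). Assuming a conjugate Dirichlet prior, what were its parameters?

For a Dirichlet(α) prior with multinomial counts c, the posterior is Dirichlet(α + c) componentwise.
Subtract each count from the matching posterior parameter: 29−21=8, 23−18=5, 30−23=7, 5−1=4, 20−13=7.

Dirichlet(8, 5, 7, 4, 7)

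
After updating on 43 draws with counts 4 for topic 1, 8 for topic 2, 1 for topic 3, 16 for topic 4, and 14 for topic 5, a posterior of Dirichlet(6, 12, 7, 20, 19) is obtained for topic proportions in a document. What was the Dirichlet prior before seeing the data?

Dirichlet(2, 4, 6, 4, 5)

For a Dirichlet(α) prior with multinomial counts c, the posterior is Dirichlet(α + c) componentwise.
Subtract each count from the matching posterior parameter: 6−4=2, 12−8=4, 7−1=6, 20−16=4, 19−14=5.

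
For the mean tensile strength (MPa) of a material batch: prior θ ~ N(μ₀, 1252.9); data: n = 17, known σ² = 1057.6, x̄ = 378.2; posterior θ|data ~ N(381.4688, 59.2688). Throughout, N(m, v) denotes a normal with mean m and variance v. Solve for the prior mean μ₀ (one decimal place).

μ₀ = 447.3

With known observation variance, the Normal–Normal posterior has precision τ_n = τ₀ + n/σ² and mean μ_n = (τ₀μ₀ + (n/σ²)x̄)/τ_n.
Here τ₀ = 1/1252.9 = 0.000798 and τ_data = 17/1057.6 = 0.016074, so τ_n = 0.016872.
Rearranging for μ₀: μ₀ = (μ_n·τ_n − τ_data·x̄)/τ₀ = (381.4688·0.016872 − 0.016074·378.2) / 0.000798 = 0.356955/0.000798 ≈ 447.3.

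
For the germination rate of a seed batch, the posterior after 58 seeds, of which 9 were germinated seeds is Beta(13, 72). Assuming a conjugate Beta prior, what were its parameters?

Beta(4, 23)

Under Beta–binomial conjugacy the posterior parameters are (α+s, β+f).
So α = 13 − 9 = 4 and β = 72 − 49 = 23.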